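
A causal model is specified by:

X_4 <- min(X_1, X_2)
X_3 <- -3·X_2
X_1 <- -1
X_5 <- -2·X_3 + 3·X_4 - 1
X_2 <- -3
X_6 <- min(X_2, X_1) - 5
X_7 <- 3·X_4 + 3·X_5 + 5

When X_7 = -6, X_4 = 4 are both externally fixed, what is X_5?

Under do(X_7 = -6, X_4 = 4), each intervened variable's structural equation is replaced by its fixed value.
X_3 = -3·X_2  [with X_2=-3]  = 9
X_5 = -2·X_3 + 3·X_4 - 1  [with X_3=9, X_4=4]  = -7

-7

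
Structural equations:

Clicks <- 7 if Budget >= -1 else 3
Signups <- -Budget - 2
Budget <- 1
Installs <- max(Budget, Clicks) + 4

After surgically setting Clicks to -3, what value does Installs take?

The intervention breaks the incoming arrows to Clicks: Clicks <- 7 if Budget >= -1 else 3 no longer applies, and Clicks = -3.
Installs = max(Budget, Clicks) + 4  [with Budget=1, Clicks=-3]  = 5

5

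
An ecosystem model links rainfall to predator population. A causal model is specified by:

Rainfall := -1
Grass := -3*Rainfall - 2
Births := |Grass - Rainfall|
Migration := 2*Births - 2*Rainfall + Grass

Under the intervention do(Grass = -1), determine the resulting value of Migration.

1

Under do(Grass=-1), the mechanism Grass := -3*Rainfall - 2 is discarded; Grass is fixed at -1.
Births = |Grass - Rainfall|  [with Grass=-1, Rainfall=-1]  = 0
Migration = 2*Births - 2*Rainfall + Grass  [with Births=0, Rainfall=-1, Grass=-1]  = 1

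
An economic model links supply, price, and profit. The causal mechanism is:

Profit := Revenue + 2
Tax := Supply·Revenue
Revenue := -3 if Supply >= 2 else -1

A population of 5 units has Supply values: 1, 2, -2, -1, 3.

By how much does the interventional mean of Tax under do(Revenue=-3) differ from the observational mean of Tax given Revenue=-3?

The intervention sets Revenue=-3 in all 5 units regardless of Supply. Recomputing Tax per unit gives -3, -6, 6, 3, -9; average -1.8.
Observing Revenue=-3 restricts to units where Revenue's equation naturally yields -3: Supply ∈ {2, 3}. In that subpopulation Tax = -6, -9, mean -7.5.
Difference = -1.8 − (-7.5) = 5.7.

5.7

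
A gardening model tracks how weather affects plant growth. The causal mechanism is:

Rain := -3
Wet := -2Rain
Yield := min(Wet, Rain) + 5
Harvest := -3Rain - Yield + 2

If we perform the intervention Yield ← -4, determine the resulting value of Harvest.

15

The intervention breaks the incoming arrows to Yield: Yield := min(Wet, Rain) + 5 no longer applies, and Yield = -4.
Harvest = -3Rain - Yield + 2  [with Rain=-3, Yield=-4]  = 15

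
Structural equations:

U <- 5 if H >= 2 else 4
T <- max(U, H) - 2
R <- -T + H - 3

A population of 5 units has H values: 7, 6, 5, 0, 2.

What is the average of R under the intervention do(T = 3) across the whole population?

-2

Under do(T=3), T's equation is replaced by T=3 for every unit. Per-unit R: 1, 0, -1, -6, -4. Mean = -2.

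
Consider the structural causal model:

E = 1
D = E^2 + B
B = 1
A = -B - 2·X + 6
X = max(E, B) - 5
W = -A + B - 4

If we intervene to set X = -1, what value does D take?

2

The intervention breaks the incoming arrows to X: X = max(E, B) - 5 no longer applies, and X = -1.
No directed path runs from X to D, so D keeps its natural value.
D = E^2 + B  [with E=1, B=1]  = 2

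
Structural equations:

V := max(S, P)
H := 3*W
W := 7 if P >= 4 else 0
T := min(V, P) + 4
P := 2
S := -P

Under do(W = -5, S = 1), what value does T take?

6

Setting W = -5, S = 1 by intervention discards those variables' equations.
V = max(S, P)  [with S=1, P=2]  = 2
T = min(V, P) + 4  [with V=2, P=2]  = 6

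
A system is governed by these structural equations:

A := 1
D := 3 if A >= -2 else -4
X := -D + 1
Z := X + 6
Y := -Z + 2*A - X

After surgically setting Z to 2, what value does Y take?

2

Intervening sets Z = 2 and removes its equation (Z := X + 6).
D = 3 if A >= -2 else -4  [with A=1]  = 3
X = -D + 1  [with D=3]  = -2
Y = -Z + 2*A - X  [with Z=2, A=1, X=-2]  = 2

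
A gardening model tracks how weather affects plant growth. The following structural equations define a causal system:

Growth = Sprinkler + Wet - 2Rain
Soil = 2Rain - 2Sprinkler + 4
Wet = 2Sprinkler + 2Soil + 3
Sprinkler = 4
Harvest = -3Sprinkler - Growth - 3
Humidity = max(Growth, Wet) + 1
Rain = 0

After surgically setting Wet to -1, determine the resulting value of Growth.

Intervening sets Wet = -1 and removes its equation (Wet = 2Sprinkler + 2Soil + 3).
Growth = Sprinkler + Wet - 2Rain  [with Sprinkler=4, Wet=-1, Rain=0]  = 3

3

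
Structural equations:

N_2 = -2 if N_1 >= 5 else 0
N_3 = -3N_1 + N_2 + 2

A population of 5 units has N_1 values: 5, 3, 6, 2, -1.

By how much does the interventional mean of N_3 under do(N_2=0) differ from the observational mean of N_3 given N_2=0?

-5

do(N_2=0) breaks N_2's dependence on N_1. With N_2=0 fixed, N_3 across the units is -13, -7, -16, -4, 5, mean -7.
Observing N_2=0 restricts to units where N_2's equation naturally yields 0: N_1 ∈ {3, 2, -1}. In that subpopulation N_3 = -7, -4, 5, mean -2.
Difference = -7 − (-2) = -5.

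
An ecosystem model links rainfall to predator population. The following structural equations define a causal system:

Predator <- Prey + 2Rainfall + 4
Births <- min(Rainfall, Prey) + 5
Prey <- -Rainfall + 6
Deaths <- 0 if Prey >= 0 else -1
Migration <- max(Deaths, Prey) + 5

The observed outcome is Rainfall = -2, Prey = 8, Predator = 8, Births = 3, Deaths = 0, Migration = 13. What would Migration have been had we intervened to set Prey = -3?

4

Under do(Prey=-3), the mechanism Prey <- -Rainfall + 6 is discarded; Prey is fixed at -3.
Deaths = 0 if Prey >= 0 else -1  [with Prey=-3]  = -1
Migration = max(Deaths, Prey) + 5  [with Deaths=-1, Prey=-3]  = 4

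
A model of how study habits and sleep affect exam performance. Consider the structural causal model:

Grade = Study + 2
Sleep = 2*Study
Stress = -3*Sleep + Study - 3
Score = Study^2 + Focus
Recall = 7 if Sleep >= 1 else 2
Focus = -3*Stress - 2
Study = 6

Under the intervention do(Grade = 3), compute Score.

133

The intervention breaks the incoming arrows to Grade: Grade = Study + 2 no longer applies, and Grade = 3.
Score is not downstream of the intervention, so its value is determined by the original equations.
Sleep = 2*Study  [with Study=6]  = 12
Stress = -3*Sleep + Study - 3  [with Sleep=12, Study=6]  = -33
Focus = -3*Stress - 2  [with Stress=-33]  = 97
Score = Study^2 + Focus  [with Study=6, Focus=97]  = 133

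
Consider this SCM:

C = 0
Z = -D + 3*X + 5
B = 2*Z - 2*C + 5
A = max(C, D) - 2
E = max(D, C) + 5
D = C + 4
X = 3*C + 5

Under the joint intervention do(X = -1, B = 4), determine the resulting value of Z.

The joint intervention fixes X = -1, B = 4, removing each variable's own equation.
D = C + 4  [with C=0]  = 4
Z = -D + 3*X + 5  [with D=4, X=-1]  = -2

-2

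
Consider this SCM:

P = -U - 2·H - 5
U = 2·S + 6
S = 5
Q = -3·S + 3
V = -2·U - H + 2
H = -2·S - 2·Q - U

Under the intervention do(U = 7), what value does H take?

7

The intervention breaks the incoming arrows to U: U = 2·S + 6 no longer applies, and U = 7.
Q = -3·S + 3  [with S=5]  = -12
H = -2·S - 2·Q - U  [with S=5, Q=-12, U=7]  = 7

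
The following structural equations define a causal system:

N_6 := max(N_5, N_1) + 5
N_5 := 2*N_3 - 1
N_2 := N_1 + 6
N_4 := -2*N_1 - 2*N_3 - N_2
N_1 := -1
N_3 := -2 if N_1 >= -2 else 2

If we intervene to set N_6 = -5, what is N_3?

-2

do(N_6=-5) replaces the equation N_6 := max(N_5, N_1) + 5 with the constant N_6 = -5.
N_3 is not downstream of the intervention, so its value is determined by the original equations.
N_3 = -2 if N_1 >= -2 else 2  [with N_1=-1]  = -2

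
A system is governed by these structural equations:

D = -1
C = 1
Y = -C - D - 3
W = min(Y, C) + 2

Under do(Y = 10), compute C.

1

Under do(Y=10), the mechanism Y = -C - D - 3 is discarded; Y is fixed at 10.
Since C is not a descendant of the intervened variable, it is unaffected.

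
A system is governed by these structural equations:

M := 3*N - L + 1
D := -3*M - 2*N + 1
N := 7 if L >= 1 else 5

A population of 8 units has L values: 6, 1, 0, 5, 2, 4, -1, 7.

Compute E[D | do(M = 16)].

do(M=16) breaks M's dependence on L. With M=16 fixed, D across the units is -61, -61, -57, -61, -61, -61, -57, -61, mean -60.

-60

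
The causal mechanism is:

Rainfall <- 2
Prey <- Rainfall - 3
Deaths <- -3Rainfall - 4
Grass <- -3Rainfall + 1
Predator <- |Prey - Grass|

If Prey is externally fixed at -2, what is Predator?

The intervention breaks the incoming arrows to Prey: Prey <- Rainfall - 3 no longer applies, and Prey = -2.
Grass = -3Rainfall + 1  [with Rainfall=2]  = -5
Predator = |Prey - Grass|  [with Prey=-2, Grass=-5]  = 3

3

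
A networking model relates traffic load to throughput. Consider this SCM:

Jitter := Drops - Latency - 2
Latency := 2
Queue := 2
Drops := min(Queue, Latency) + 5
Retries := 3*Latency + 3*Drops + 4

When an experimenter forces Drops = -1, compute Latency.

Under do(Drops=-1), the mechanism Drops := min(Queue, Latency) + 5 is discarded; Drops is fixed at -1.
Latency is not downstream of the intervention, so its value is determined by the original equations.

2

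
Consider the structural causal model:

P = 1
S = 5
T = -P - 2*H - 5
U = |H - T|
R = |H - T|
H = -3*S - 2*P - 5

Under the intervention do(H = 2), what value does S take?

5

Under do(H=2), the mechanism H = -3*S - 2*P - 5 is discarded; H is fixed at 2.
S is not downstream of the intervention, so its value is determined by the original equations.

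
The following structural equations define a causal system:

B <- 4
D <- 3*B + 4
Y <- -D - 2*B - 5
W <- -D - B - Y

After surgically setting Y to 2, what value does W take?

The intervention breaks the incoming arrows to Y: Y <- -D - 2*B - 5 no longer applies, and Y = 2.
D = 3*B + 4  [with B=4]  = 16
W = -D - B - Y  [with D=16, B=4, Y=2]  = -22

-22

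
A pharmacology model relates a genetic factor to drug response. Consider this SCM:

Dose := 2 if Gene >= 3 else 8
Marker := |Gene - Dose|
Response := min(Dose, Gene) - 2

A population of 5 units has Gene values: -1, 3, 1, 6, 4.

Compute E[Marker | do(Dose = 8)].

Under do(Dose=8), Dose's equation is replaced by Dose=8 for every unit. Per-unit Marker: 9, 5, 7, 2, 4. Mean = 5.4.

5.4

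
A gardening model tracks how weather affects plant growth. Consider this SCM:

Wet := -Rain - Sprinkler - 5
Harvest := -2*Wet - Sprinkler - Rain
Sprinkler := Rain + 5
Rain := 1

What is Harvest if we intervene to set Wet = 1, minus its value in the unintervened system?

-26

The intervention breaks the incoming arrows to Wet: Wet := -Rain - Sprinkler - 5 no longer applies, and Wet = 1.
Sprinkler = Rain + 5  [with Rain=1]  = 6
Harvest = -2*Wet - Sprinkler - Rain  [with Wet=1, Sprinkler=6, Rain=1]  = -9
Without intervention: Sprinkler = Rain + 5  [with Rain=1]  = 6; Wet = -Rain - Sprinkler - 5  [with Rain=1, Sprinkler=6]  = -12; Harvest = -2*Wet - Sprinkler - Rain  [with Wet=-12, Sprinkler=6, Rain=1]  = 17.
Change = -9 − 17 = -26.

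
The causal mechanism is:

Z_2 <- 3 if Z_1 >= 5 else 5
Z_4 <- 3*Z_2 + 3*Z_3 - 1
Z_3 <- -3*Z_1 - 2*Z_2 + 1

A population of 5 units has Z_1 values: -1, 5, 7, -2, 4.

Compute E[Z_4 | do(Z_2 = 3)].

The intervention sets Z_2=3 in all 5 units regardless of Z_1. Recomputing Z_4 per unit gives 2, -52, -70, 11, -43; average -30.4.

-30.4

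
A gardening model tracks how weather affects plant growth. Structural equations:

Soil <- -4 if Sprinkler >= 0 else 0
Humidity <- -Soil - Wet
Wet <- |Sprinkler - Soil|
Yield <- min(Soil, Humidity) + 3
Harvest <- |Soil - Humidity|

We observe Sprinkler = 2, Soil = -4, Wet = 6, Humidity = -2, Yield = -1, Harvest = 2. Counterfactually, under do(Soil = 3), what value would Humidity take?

-4

Under do(Soil=3), the mechanism Soil <- -4 if Sprinkler >= 0 else 0 is discarded; Soil is fixed at 3.
Wet = |Sprinkler - Soil|  [with Sprinkler=2, Soil=3]  = 1
Humidity = -Soil - Wet  [with Soil=3, Wet=1]  = -4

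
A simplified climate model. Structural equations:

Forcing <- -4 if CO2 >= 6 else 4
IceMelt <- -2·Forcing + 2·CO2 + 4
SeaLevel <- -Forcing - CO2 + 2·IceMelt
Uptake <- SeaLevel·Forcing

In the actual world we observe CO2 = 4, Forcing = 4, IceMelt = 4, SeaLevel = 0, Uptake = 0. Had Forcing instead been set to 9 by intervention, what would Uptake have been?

do(Forcing=9) replaces the equation Forcing <- -4 if CO2 >= 6 else 4 with the constant Forcing = 9.
IceMelt = -2·Forcing + 2·CO2 + 4  [with Forcing=9, CO2=4]  = -6
SeaLevel = -Forcing - CO2 + 2·IceMelt  [with Forcing=9, CO2=4, IceMelt=-6]  = -25
Uptake = SeaLevel·Forcing  [with SeaLevel=-25, Forcing=9]  = -225

-225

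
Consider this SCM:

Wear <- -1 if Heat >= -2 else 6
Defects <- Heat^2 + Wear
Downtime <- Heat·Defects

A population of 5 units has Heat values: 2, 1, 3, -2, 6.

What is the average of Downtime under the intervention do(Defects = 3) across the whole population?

Under do(Defects=3), Defects's equation is replaced by Defects=3 for every unit. Per-unit Downtime: 6, 3, 9, -6, 18. Mean = 6.

6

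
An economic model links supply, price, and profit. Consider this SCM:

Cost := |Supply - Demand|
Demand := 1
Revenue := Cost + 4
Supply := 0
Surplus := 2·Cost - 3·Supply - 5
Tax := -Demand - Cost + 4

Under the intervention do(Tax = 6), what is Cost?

do(Tax=6) replaces the equation Tax := -Demand - Cost + 4 with the constant Tax = 6.
Cost is not downstream of the intervention, so its value is determined by the original equations.
Cost = |Supply - Demand|  [with Supply=0, Demand=1]  = 1

1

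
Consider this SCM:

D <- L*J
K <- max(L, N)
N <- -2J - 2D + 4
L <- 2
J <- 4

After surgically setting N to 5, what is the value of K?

Intervening sets N = 5 and removes its equation (N <- -2J - 2D + 4).
K = max(L, N)  [with L=2, N=5]  = 5

5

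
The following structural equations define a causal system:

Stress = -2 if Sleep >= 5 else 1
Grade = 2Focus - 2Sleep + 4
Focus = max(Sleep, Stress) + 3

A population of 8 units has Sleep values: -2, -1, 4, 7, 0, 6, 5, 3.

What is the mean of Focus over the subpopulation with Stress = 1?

5

E[Focus|Stress=1] averages over only the 5 units with Stress=1 (Sleep = -2, -1, 4, 0, 3): Focus = 4, 4, 7, 4, 6, mean 5.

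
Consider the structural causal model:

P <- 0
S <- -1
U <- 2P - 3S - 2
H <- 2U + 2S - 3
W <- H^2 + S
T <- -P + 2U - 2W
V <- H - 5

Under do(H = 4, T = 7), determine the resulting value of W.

Setting H = 4, T = 7 by intervention discards those variables' equations.
W = H^2 + S  [with H=4, S=-1]  = 15

15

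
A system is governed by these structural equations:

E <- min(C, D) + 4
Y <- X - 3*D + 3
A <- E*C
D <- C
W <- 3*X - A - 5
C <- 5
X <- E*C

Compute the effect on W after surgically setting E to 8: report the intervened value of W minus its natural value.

-10

The intervention breaks the incoming arrows to E: E <- min(C, D) + 4 no longer applies, and E = 8.
A = E*C  [with E=8, C=5]  = 40
X = E*C  [with E=8, C=5]  = 40
W = 3*X - A - 5  [with X=40, A=40]  = 75
Without intervention: D = C  [with C=5]  = 5; E = min(C, D) + 4  [with C=5, D=5]  = 9; A = E*C  [with E=9, C=5]  = 45; X = E*C  [with E=9, C=5]  = 45; W = 3*X - A - 5  [with X=45, A=45]  = 85.
Change = 75 − 85 = -10.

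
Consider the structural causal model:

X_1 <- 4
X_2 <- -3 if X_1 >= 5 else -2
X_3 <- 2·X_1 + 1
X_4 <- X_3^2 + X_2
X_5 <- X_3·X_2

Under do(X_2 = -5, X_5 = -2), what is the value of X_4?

The joint intervention fixes X_2 = -5, X_5 = -2, removing each variable's own equation.
X_3 = 2·X_1 + 1  [with X_1=4]  = 9
X_4 = X_3^2 + X_2  [with X_3=9, X_2=-5]  = 76

76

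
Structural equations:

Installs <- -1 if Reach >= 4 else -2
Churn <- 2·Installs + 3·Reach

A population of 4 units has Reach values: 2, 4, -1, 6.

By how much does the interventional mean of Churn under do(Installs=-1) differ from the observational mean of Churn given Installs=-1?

Every unit gets Installs=-1 under the intervention. Churn values become 4, 10, -5, 16; E[Churn|do(Installs=-1)] = 6.25.
Observing Installs=-1 restricts to units where Installs's equation naturally yields -1: Reach ∈ {4, 6}. In that subpopulation Churn = 10, 16, mean 13.
Difference = 6.25 − 13 = -6.75.

-6.75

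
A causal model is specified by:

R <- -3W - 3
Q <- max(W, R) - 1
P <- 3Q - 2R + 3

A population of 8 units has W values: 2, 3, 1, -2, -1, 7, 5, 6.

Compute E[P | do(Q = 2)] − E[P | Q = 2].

12.75

Every unit gets Q=2 under the intervention. P values become 27, 33, 21, 3, 9, 57, 45, 51; E[P|do(Q=2)] = 30.75.
E[P|Q=2] averages over only the 2 units with Q=2 (W = 3, -2): P = 33, 3, mean 18.
Difference = 30.75 − 18 = 12.75.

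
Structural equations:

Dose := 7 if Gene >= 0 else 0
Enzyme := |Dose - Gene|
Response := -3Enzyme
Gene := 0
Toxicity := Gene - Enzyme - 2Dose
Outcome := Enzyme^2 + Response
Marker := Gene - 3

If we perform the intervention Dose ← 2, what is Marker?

-3

Under do(Dose=2), the mechanism Dose := 7 if Gene >= 0 else 0 is discarded; Dose is fixed at 2.
Since Marker is not a descendant of the intervened variable, it is unaffected.
Marker = Gene - 3  [with Gene=0]  = -3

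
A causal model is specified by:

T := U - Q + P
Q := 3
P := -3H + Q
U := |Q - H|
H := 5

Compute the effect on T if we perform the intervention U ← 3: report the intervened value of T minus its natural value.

do(U=3) replaces the equation U := |Q - H| with the constant U = 3.
P = -3H + Q  [with H=5, Q=3]  = -12
T = U - Q + P  [with U=3, Q=3, P=-12]  = -12
Without intervention: U = |Q - H|  [with Q=3, H=5]  = 2; P = -3H + Q  [with H=5, Q=3]  = -12; T = U - Q + P  [with U=2, Q=3, P=-12]  = -13.
Change = -12 − (-13) = 1.

1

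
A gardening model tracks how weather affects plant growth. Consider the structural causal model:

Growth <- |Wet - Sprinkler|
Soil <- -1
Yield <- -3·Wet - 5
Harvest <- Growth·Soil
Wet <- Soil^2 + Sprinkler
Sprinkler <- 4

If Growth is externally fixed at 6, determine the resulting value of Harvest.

-6

Under do(Growth=6), the mechanism Growth <- |Wet - Sprinkler| is discarded; Growth is fixed at 6.
Harvest = Growth·Soil  [with Growth=6, Soil=-1]  = -6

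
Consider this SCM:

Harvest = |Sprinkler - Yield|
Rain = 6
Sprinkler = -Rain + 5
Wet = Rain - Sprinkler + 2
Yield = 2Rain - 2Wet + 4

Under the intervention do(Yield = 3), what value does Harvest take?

4

Intervening sets Yield = 3 and removes its equation (Yield = 2Rain - 2Wet + 4).
Sprinkler = -Rain + 5  [with Rain=6]  = -1
Harvest = |Sprinkler - Yield|  [with Sprinkler=-1, Yield=3]  = 4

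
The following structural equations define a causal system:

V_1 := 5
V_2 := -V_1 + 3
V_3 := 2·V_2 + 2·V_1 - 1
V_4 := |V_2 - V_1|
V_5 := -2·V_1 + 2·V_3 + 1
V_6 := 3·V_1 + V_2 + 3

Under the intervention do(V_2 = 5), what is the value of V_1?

Under do(V_2=5), the mechanism V_2 := -V_1 + 3 is discarded; V_2 is fixed at 5.
V_1 is not downstream of the intervention, so its value is determined by the original equations.

5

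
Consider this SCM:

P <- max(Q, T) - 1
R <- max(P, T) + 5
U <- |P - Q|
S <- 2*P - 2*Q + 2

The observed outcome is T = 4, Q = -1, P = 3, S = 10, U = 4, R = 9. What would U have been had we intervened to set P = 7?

do(P=7) replaces the equation P <- max(Q, T) - 1 with the constant P = 7.
U = |P - Q|  [with P=7, Q=-1]  = 8

8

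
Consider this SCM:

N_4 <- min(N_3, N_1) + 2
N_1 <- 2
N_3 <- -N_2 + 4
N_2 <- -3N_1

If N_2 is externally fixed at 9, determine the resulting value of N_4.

-3

Under do(N_2=9), the mechanism N_2 <- -3N_1 is discarded; N_2 is fixed at 9.
N_3 = -N_2 + 4  [with N_2=9]  = -5
N_4 = min(N_3, N_1) + 2  [with N_3=-5, N_1=2]  = -3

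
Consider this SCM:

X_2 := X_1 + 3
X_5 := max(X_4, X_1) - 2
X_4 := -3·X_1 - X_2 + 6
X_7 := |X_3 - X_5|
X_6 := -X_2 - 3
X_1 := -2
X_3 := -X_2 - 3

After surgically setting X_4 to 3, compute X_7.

5

The intervention breaks the incoming arrows to X_4: X_4 := -3·X_1 - X_2 + 6 no longer applies, and X_4 = 3.
X_2 = X_1 + 3  [with X_1=-2]  = 1
X_3 = -X_2 - 3  [with X_2=1]  = -4
X_5 = max(X_4, X_1) - 2  [with X_4=3, X_1=-2]  = 1
X_7 = |X_3 - X_5|  [with X_3=-4, X_5=1]  = 5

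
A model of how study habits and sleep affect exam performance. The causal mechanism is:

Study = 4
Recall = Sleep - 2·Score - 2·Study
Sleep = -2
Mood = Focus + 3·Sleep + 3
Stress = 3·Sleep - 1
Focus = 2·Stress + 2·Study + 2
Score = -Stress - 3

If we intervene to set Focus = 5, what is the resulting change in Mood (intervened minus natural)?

9

Under do(Focus=5), the mechanism Focus = 2·Stress + 2·Study + 2 is discarded; Focus is fixed at 5.
Mood = Focus + 3·Sleep + 3  [with Focus=5, Sleep=-2]  = 2
Without intervention: Stress = 3·Sleep - 1  [with Sleep=-2]  = -7; Focus = 2·Stress + 2·Study + 2  [with Stress=-7, Study=4]  = -4; Mood = Focus + 3·Sleep + 3  [with Focus=-4, Sleep=-2]  = -7.
Change = 2 − (-7) = 9.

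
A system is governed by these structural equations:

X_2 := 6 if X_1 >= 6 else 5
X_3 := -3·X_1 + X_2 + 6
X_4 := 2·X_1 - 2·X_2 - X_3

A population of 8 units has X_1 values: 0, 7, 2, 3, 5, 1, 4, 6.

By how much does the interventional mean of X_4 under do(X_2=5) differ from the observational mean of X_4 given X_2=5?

Under do(X_2=5), X_2's equation is replaced by X_2=5 for every unit. Per-unit X_4: -21, 14, -11, -6, 4, -16, -1, 9. Mean = -3.5.
E[X_4|X_2=5] averages over only the 6 units with X_2=5 (X_1 = 0, 2, 3, 5, 1, 4): X_4 = -21, -11, -6, 4, -16, -1, mean -8.5.
Difference = -3.5 − (-8.5) = 5.

5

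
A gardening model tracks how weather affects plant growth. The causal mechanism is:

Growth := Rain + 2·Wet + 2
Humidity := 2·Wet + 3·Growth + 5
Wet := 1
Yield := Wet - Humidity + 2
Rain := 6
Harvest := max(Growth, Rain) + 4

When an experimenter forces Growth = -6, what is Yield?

do(Growth=-6) replaces the equation Growth := Rain + 2·Wet + 2 with the constant Growth = -6.
Humidity = 2·Wet + 3·Growth + 5  [with Wet=1, Growth=-6]  = -11
Yield = Wet - Humidity + 2  [with Wet=1, Humidity=-11]  = 14

14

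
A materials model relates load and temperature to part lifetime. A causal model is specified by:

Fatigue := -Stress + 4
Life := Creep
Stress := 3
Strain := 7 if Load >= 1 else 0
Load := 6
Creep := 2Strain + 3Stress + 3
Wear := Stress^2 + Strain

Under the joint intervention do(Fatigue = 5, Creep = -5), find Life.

Under do(Fatigue = 5, Creep = -5), each intervened variable's structural equation is replaced by its fixed value.
Life = Creep  [with Creep=-5]  = -5

-5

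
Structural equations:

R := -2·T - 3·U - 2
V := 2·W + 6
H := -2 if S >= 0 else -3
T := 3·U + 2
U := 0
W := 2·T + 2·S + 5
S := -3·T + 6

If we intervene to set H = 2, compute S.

0

do(H=2) replaces the equation H := -2 if S >= 0 else -3 with the constant H = 2.
S is not downstream of the intervention, so its value is determined by the original equations.
T = 3·U + 2  [with U=0]  = 2
S = -3·T + 6  [with T=2]  = 0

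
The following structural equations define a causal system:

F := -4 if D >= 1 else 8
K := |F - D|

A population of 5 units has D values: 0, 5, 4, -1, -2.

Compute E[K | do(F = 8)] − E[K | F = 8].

-2.2

The intervention sets F=8 in all 5 units regardless of D. Recomputing K per unit gives 8, 3, 4, 9, 10; average 6.8.
Observing F=8 restricts to units where F's equation naturally yields 8: D ∈ {0, -1, -2}. In that subpopulation K = 8, 9, 10, mean 9.
Difference = 6.8 − 9 = -2.2.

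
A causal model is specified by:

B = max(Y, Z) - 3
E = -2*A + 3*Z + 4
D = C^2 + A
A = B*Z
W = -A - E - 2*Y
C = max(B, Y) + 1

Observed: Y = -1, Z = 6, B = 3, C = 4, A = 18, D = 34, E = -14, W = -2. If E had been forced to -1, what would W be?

do(E=-1) replaces the equation E = -2*A + 3*Z + 4 with the constant E = -1.
B = max(Y, Z) - 3  [with Y=-1, Z=6]  = 3
A = B*Z  [with B=3, Z=6]  = 18
W = -A - E - 2*Y  [with A=18, E=-1, Y=-1]  = -15

-15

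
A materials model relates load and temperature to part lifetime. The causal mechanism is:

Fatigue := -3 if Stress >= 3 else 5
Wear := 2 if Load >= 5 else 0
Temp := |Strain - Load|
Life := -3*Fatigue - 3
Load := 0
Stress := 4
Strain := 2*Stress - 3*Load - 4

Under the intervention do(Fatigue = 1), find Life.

-6

Intervening sets Fatigue = 1 and removes its equation (Fatigue := -3 if Stress >= 3 else 5).
Life = -3*Fatigue - 3  [with Fatigue=1]  = -6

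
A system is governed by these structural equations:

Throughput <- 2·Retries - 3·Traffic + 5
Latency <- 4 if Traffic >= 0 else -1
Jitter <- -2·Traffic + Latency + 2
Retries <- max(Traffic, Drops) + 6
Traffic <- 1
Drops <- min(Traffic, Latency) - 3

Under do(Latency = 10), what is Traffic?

Under do(Latency=10), the mechanism Latency <- 4 if Traffic >= 0 else -1 is discarded; Latency is fixed at 10.
Traffic is not downstream of the intervention, so its value is determined by the original equations.

1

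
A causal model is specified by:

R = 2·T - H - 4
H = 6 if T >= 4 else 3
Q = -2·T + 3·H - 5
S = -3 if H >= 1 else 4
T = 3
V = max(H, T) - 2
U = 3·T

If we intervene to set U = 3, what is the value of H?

Under do(U=3), the mechanism U = 3·T is discarded; U is fixed at 3.
No directed path runs from U to H, so H keeps its natural value.
H = 6 if T >= 4 else 3  [with T=3]  = 3

3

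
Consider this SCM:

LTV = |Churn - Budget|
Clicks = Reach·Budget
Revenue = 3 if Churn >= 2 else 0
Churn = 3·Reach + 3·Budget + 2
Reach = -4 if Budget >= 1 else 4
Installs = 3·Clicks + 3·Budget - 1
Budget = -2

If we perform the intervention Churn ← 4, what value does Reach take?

4

Under do(Churn=4), the mechanism Churn = 3·Reach + 3·Budget + 2 is discarded; Churn is fixed at 4.
No directed path runs from Churn to Reach, so Reach keeps its natural value.
Reach = -4 if Budget >= 1 else 4  [with Budget=-2]  = 4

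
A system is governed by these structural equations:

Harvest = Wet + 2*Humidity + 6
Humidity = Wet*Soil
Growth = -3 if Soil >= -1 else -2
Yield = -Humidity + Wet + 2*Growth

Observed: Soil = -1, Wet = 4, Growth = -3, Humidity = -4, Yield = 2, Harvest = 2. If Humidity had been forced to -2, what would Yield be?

Intervening sets Humidity = -2 and removes its equation (Humidity = Wet*Soil).
Growth = -3 if Soil >= -1 else -2  [with Soil=-1]  = -3
Yield = -Humidity + Wet + 2*Growth  [with Humidity=-2, Wet=4, Growth=-3]  = 0

0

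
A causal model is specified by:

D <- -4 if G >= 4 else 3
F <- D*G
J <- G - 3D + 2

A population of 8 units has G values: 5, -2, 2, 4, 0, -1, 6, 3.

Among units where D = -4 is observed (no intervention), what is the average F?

-20

E[F|D=-4] averages over only the 3 units with D=-4 (G = 5, 4, 6): F = -20, -16, -24, mean -20.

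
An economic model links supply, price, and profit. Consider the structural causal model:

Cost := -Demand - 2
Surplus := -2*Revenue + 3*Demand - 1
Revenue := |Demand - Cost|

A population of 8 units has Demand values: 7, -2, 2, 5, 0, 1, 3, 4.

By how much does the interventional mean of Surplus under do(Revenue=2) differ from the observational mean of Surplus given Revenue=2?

10.5

do(Revenue=2) breaks Revenue's dependence on Demand. With Revenue=2 fixed, Surplus across the units is 16, -11, 1, 10, -5, -2, 4, 7, mean 2.5.
Conditioning on Revenue=2 selects the 2 unit(s) with Demand ∈ {-2, 0}. Their Surplus values: -11, -5. Mean = -8.
Difference = 2.5 − (-8) = 10.5.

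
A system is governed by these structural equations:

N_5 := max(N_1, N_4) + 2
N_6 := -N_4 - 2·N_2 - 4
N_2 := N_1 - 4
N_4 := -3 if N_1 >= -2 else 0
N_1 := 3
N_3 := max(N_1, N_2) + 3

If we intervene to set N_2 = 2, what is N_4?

-3

Under do(N_2=2), the mechanism N_2 := N_1 - 4 is discarded; N_2 is fixed at 2.
Since N_4 is not a descendant of the intervened variable, it is unaffected.
N_4 = -3 if N_1 >= -2 else 0  [with N_1=3]  = -3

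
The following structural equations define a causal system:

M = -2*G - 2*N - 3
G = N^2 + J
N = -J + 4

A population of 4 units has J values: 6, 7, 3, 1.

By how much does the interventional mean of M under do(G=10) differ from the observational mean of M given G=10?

do(G=10) breaks G's dependence on J. With G=10 fixed, M across the units is -19, -17, -25, -29, mean -22.5.
E[M|G=10] averages over only the 2 units with G=10 (J = 6, 1): M = -19, -29, mean -24.
Difference = -22.5 − (-24) = 1.5.

1.5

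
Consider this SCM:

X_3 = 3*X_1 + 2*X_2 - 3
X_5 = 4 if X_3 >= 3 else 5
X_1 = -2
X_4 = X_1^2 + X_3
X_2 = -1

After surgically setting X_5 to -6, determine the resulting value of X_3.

do(X_5=-6) replaces the equation X_5 = 4 if X_3 >= 3 else 5 with the constant X_5 = -6.
X_3 is not downstream of the intervention, so its value is determined by the original equations.
X_3 = 3*X_1 + 2*X_2 - 3  [with X_1=-2, X_2=-1]  = -11

-11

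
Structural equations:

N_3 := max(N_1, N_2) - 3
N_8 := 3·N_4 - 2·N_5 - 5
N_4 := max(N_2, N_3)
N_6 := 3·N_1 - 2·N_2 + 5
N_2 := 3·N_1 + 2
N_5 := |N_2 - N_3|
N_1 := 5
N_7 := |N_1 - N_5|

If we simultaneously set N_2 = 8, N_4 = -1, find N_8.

Setting N_2 = 8, N_4 = -1 by intervention discards those variables' equations.
N_3 = max(N_1, N_2) - 3  [with N_1=5, N_2=8]  = 5
N_5 = |N_2 - N_3|  [with N_2=8, N_3=5]  = 3
N_8 = 3·N_4 - 2·N_5 - 5  [with N_4=-1, N_5=3]  = -14

-14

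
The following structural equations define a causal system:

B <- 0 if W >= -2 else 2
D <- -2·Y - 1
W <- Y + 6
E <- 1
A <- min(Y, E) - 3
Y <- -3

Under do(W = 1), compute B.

0

The intervention breaks the incoming arrows to W: W <- Y + 6 no longer applies, and W = 1.
B = 0 if W >= -2 else 2  [with W=1]  = 0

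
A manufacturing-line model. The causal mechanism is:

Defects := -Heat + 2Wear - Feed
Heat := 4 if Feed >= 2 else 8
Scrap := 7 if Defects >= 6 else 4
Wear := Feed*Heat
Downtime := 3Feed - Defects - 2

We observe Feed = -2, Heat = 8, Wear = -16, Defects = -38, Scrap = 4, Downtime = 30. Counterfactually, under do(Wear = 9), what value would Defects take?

The intervention breaks the incoming arrows to Wear: Wear := Feed*Heat no longer applies, and Wear = 9.
Heat = 4 if Feed >= 2 else 8  [with Feed=-2]  = 8
Defects = -Heat + 2Wear - Feed  [with Heat=8, Wear=9, Feed=-2]  = 12

12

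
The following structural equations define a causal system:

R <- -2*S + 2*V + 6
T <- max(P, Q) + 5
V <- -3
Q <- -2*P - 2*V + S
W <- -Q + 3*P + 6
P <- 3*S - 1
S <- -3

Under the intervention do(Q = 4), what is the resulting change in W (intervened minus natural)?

19

The intervention breaks the incoming arrows to Q: Q <- -2*P - 2*V + S no longer applies, and Q = 4.
P = 3*S - 1  [with S=-3]  = -10
W = -Q + 3*P + 6  [with Q=4, P=-10]  = -28
Without intervention: P = 3*S - 1  [with S=-3]  = -10; Q = -2*P - 2*V + S  [with P=-10, V=-3, S=-3]  = 23; W = -Q + 3*P + 6  [with Q=23, P=-10]  = -47.
Change = -28 − (-47) = 19.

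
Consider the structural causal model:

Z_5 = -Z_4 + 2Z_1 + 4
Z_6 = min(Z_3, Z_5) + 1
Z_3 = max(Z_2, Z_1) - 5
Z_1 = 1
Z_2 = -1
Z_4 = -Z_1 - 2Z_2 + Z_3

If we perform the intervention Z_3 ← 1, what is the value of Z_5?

do(Z_3=1) replaces the equation Z_3 = max(Z_2, Z_1) - 5 with the constant Z_3 = 1.
Z_4 = -Z_1 - 2Z_2 + Z_3  [with Z_1=1, Z_2=-1, Z_3=1]  = 2
Z_5 = -Z_4 + 2Z_1 + 4  [with Z_4=2, Z_1=1]  = 4

4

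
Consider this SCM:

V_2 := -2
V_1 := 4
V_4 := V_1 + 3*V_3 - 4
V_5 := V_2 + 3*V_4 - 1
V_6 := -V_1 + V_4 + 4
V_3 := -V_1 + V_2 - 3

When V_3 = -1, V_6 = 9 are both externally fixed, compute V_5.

-12

The joint intervention fixes V_3 = -1, V_6 = 9, removing each variable's own equation.
V_4 = V_1 + 3*V_3 - 4  [with V_1=4, V_3=-1]  = -3
V_5 = V_2 + 3*V_4 - 1  [with V_2=-2, V_4=-3]  = -12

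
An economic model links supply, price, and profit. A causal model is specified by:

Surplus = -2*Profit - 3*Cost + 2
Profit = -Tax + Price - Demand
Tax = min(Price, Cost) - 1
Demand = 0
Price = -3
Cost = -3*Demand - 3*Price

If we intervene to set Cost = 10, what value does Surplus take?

-30

The intervention breaks the incoming arrows to Cost: Cost = -3*Demand - 3*Price no longer applies, and Cost = 10.
Tax = min(Price, Cost) - 1  [with Price=-3, Cost=10]  = -4
Profit = -Tax + Price - Demand  [with Tax=-4, Price=-3, Demand=0]  = 1
Surplus = -2*Profit - 3*Cost + 2  [with Profit=1, Cost=10]  = -30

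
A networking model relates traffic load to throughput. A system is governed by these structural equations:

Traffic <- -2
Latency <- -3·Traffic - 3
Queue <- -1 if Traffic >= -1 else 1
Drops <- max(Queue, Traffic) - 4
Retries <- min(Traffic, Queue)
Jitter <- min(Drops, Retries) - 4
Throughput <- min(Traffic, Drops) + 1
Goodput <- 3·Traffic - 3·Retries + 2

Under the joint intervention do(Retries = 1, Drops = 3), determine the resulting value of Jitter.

Setting Retries = 1, Drops = 3 by intervention discards those variables' equations.
Jitter = min(Drops, Retries) - 4  [with Drops=3, Retries=1]  = -3

-3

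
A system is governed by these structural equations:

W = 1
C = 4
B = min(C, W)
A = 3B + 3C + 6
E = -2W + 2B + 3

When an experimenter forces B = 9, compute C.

Under do(B=9), the mechanism B = min(C, W) is discarded; B is fixed at 9.
C is not downstream of the intervention, so its value is determined by the original equations.

4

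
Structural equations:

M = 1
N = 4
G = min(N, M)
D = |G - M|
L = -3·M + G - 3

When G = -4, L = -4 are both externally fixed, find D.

The joint intervention fixes G = -4, L = -4, removing each variable's own equation.
D = |G - M|  [with G=-4, M=1]  = 5

5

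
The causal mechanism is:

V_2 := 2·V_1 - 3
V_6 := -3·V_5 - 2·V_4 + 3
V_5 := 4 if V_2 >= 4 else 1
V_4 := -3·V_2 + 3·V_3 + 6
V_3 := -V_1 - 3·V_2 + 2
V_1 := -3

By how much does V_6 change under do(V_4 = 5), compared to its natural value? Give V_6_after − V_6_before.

Under do(V_4=5), the mechanism V_4 := -3·V_2 + 3·V_3 + 6 is discarded; V_4 is fixed at 5.
V_2 = 2·V_1 - 3  [with V_1=-3]  = -9
V_5 = 4 if V_2 >= 4 else 1  [with V_2=-9]  = 1
V_6 = -3·V_5 - 2·V_4 + 3  [with V_5=1, V_4=5]  = -10
Without intervention: V_2 = 2·V_1 - 3  [with V_1=-3]  = -9; V_3 = -V_1 - 3·V_2 + 2  [with V_1=-3, V_2=-9]  = 32; V_4 = -3·V_2 + 3·V_3 + 6  [with V_2=-9, V_3=32]  = 129; V_5 = 4 if V_2 >= 4 else 1  [with V_2=-9]  = 1; V_6 = -3·V_5 - 2·V_4 + 3  [with V_5=1, V_4=129]  = -258.
Change = -10 − (-258) = 248.

248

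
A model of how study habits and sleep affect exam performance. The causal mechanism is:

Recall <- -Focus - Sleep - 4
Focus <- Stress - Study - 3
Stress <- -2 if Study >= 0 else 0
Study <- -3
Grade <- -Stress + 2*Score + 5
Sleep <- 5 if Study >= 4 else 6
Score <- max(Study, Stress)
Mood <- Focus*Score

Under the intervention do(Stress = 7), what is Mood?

49

The intervention breaks the incoming arrows to Stress: Stress <- -2 if Study >= 0 else 0 no longer applies, and Stress = 7.
Focus = Stress - Study - 3  [with Stress=7, Study=-3]  = 7
Score = max(Study, Stress)  [with Study=-3, Stress=7]  = 7
Mood = Focus*Score  [with Focus=7, Score=7]  = 49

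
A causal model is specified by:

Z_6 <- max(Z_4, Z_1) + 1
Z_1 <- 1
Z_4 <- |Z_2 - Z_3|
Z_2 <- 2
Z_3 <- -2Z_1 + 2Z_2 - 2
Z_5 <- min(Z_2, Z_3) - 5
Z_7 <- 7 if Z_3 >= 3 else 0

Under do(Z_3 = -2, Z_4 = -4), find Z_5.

Setting Z_3 = -2, Z_4 = -4 by intervention discards those variables' equations.
Z_5 = min(Z_2, Z_3) - 5  [with Z_2=2, Z_3=-2]  = -7

-7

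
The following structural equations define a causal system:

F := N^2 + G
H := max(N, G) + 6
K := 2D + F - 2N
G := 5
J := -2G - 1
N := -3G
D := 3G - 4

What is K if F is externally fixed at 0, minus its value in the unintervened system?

-230

The intervention breaks the incoming arrows to F: F := N^2 + G no longer applies, and F = 0.
N = -3G  [with G=5]  = -15
D = 3G - 4  [with G=5]  = 11
K = 2D + F - 2N  [with D=11, F=0, N=-15]  = 52
Without intervention: N = -3G  [with G=5]  = -15; F = N^2 + G  [with N=-15, G=5]  = 230; D = 3G - 4  [with G=5]  = 11; K = 2D + F - 2N  [with D=11, F=230, N=-15]  = 282.
Change = 52 − 282 = -230.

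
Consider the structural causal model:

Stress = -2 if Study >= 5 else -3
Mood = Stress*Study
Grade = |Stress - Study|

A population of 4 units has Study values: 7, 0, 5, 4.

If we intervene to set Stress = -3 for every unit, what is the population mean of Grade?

do(Stress=-3) breaks Stress's dependence on Study. With Stress=-3 fixed, Grade across the units is 10, 3, 8, 7, mean 7.

7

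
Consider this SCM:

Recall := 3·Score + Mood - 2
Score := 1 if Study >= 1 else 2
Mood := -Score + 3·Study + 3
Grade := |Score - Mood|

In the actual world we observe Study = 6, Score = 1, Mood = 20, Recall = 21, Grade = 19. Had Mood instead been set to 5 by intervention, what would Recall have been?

6

The intervention breaks the incoming arrows to Mood: Mood := -Score + 3·Study + 3 no longer applies, and Mood = 5.
Score = 1 if Study >= 1 else 2  [with Study=6]  = 1
Recall = 3·Score + Mood - 2  [with Score=1, Mood=5]  = 6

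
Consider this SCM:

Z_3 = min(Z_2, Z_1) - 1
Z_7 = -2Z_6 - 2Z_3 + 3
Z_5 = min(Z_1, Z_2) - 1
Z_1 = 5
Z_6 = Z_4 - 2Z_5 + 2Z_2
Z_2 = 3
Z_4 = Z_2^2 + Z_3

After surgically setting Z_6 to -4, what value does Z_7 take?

Intervening sets Z_6 = -4 and removes its equation (Z_6 = Z_4 - 2Z_5 + 2Z_2).
Z_3 = min(Z_2, Z_1) - 1  [with Z_2=3, Z_1=5]  = 2
Z_7 = -2Z_6 - 2Z_3 + 3  [with Z_6=-4, Z_3=2]  = 7

7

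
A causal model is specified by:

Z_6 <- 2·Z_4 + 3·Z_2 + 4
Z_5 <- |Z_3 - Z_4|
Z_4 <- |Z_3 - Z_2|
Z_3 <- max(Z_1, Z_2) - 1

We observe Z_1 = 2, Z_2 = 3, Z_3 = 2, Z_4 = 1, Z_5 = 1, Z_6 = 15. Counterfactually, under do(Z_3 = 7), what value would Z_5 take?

3

do(Z_3=7) replaces the equation Z_3 <- max(Z_1, Z_2) - 1 with the constant Z_3 = 7.
Z_4 = |Z_3 - Z_2|  [with Z_3=7, Z_2=3]  = 4
Z_5 = |Z_3 - Z_4|  [with Z_3=7, Z_4=4]  = 3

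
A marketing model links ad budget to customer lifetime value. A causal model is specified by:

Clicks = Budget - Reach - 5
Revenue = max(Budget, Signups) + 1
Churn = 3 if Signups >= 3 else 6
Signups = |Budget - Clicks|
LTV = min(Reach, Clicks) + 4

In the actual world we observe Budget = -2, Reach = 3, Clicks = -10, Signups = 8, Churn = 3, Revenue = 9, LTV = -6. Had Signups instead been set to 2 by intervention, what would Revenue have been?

Under do(Signups=2), the mechanism Signups = |Budget - Clicks| is discarded; Signups is fixed at 2.
Revenue = max(Budget, Signups) + 1  [with Budget=-2, Signups=2]  = 3

3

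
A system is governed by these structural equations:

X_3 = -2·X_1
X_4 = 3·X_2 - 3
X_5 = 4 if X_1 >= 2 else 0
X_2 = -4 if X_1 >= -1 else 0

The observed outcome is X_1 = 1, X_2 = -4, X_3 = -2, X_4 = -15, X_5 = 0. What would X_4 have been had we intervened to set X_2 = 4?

Under do(X_2=4), the mechanism X_2 = -4 if X_1 >= -1 else 0 is discarded; X_2 is fixed at 4.
X_4 = 3·X_2 - 3  [with X_2=4]  = 9

9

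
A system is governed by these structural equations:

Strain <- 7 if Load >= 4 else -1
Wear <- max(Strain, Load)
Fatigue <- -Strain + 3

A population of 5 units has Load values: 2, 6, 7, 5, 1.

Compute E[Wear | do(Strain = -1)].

Under do(Strain=-1), Strain's equation is replaced by Strain=-1 for every unit. Per-unit Wear: 2, 6, 7, 5, 1. Mean = 4.2.

4.2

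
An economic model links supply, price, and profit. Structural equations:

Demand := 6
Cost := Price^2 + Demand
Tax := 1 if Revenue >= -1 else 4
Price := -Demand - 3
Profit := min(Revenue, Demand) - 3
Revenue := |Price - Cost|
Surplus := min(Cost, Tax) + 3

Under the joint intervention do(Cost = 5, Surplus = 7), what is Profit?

3

Under do(Cost = 5, Surplus = 7), each intervened variable's structural equation is replaced by its fixed value.
Price = -Demand - 3  [with Demand=6]  = -9
Revenue = |Price - Cost|  [with Price=-9, Cost=5]  = 14
Profit = min(Revenue, Demand) - 3  [with Revenue=14, Demand=6]  = 3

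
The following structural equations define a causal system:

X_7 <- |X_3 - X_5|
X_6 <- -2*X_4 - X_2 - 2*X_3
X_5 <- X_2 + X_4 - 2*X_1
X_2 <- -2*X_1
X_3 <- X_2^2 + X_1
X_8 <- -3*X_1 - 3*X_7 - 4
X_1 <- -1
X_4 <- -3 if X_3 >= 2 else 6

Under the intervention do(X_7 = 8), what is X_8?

-25

do(X_7=8) replaces the equation X_7 <- |X_3 - X_5| with the constant X_7 = 8.
X_8 = -3*X_1 - 3*X_7 - 4  [with X_1=-1, X_7=8]  = -25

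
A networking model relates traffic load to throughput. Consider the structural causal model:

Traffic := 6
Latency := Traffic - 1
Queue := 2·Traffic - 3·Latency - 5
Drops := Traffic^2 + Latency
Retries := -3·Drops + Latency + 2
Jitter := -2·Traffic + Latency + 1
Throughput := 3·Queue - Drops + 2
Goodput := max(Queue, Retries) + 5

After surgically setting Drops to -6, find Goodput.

30

do(Drops=-6) replaces the equation Drops := Traffic^2 + Latency with the constant Drops = -6.
Latency = Traffic - 1  [with Traffic=6]  = 5
Queue = 2·Traffic - 3·Latency - 5  [with Traffic=6, Latency=5]  = -8
Retries = -3·Drops + Latency + 2  [with Drops=-6, Latency=5]  = 25
Goodput = max(Queue, Retries) + 5  [with Queue=-8, Retries=25]  = 30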